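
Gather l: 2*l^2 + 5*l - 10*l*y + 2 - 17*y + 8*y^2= 2*l^2 + l*(5 - 10*y) + 8*y^2 - 17*y + 2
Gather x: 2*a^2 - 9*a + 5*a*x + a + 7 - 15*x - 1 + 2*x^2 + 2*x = 2*a^2 - 8*a + 2*x^2 + x*(5*a - 13) + 6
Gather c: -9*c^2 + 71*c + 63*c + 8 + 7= -9*c^2 + 134*c + 15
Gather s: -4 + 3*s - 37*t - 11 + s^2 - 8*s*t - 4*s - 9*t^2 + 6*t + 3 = s^2 + s*(-8*t - 1) - 9*t^2 - 31*t - 12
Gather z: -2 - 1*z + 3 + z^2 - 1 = z^2 - z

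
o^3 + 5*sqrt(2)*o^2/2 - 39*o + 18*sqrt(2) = (o - 3*sqrt(2))*(o - sqrt(2)/2)*(o + 6*sqrt(2))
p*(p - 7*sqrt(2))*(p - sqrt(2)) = p^3 - 8*sqrt(2)*p^2 + 14*p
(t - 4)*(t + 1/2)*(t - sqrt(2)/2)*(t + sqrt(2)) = t^4 - 7*t^3/2 + sqrt(2)*t^3/2 - 3*t^2 - 7*sqrt(2)*t^2/4 - sqrt(2)*t + 7*t/2 + 2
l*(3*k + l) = 3*k*l + l^2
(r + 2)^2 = r^2 + 4*r + 4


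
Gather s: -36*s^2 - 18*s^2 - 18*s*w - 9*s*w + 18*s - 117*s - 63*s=-54*s^2 + s*(-27*w - 162)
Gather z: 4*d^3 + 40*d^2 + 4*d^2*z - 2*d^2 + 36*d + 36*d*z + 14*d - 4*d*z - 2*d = 4*d^3 + 38*d^2 + 48*d + z*(4*d^2 + 32*d)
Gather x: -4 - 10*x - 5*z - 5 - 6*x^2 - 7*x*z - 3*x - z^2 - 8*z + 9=-6*x^2 + x*(-7*z - 13) - z^2 - 13*z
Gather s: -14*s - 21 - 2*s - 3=-16*s - 24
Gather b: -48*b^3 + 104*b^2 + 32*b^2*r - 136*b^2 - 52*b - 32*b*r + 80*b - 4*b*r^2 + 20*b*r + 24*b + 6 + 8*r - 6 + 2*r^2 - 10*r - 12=-48*b^3 + b^2*(32*r - 32) + b*(-4*r^2 - 12*r + 52) + 2*r^2 - 2*r - 12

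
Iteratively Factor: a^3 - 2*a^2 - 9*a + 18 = (a + 3)*(a^2 - 5*a + 6) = (a - 3)*(a + 3)*(a - 2)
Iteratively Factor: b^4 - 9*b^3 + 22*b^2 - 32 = (b - 2)*(b^3 - 7*b^2 + 8*b + 16) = (b - 4)*(b - 2)*(b^2 - 3*b - 4) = (b - 4)^2*(b - 2)*(b + 1)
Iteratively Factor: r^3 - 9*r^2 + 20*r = (r)*(r^2 - 9*r + 20) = r*(r - 4)*(r - 5)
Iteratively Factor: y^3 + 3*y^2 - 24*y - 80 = (y - 5)*(y^2 + 8*y + 16) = (y - 5)*(y + 4)*(y + 4)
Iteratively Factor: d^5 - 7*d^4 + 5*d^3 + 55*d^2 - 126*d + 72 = (d + 3)*(d^4 - 10*d^3 + 35*d^2 - 50*d + 24) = (d - 4)*(d + 3)*(d^3 - 6*d^2 + 11*d - 6) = (d - 4)*(d - 1)*(d + 3)*(d^2 - 5*d + 6) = (d - 4)*(d - 2)*(d - 1)*(d + 3)*(d - 3)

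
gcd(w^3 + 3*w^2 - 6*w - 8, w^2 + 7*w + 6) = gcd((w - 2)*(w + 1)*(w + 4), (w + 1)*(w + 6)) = w + 1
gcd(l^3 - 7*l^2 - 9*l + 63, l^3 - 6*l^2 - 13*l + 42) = l^2 - 4*l - 21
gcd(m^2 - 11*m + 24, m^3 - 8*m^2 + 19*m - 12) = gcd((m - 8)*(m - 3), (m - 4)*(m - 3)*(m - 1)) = m - 3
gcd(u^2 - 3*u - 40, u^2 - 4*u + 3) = 1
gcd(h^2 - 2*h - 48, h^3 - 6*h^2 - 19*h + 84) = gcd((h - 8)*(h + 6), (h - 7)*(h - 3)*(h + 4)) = 1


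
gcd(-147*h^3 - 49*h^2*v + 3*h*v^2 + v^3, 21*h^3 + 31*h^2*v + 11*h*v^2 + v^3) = 21*h^2 + 10*h*v + v^2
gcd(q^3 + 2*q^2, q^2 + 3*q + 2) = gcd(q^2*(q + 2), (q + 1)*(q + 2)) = q + 2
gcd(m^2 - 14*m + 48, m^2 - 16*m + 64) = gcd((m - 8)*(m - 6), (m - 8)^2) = m - 8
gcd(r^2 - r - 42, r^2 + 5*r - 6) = r + 6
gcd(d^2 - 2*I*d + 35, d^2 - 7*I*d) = d - 7*I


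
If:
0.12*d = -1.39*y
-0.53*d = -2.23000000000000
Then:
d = 4.21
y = -0.36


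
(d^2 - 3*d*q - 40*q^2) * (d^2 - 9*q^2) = d^4 - 3*d^3*q - 49*d^2*q^2 + 27*d*q^3 + 360*q^4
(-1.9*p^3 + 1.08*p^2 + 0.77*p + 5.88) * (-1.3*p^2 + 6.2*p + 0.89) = 2.47*p^5 - 13.184*p^4 + 4.004*p^3 - 1.9088*p^2 + 37.1413*p + 5.2332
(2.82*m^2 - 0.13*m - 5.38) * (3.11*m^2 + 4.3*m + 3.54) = 8.7702*m^4 + 11.7217*m^3 - 7.308*m^2 - 23.5942*m - 19.0452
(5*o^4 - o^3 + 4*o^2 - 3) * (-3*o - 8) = -15*o^5 - 37*o^4 - 4*o^3 - 32*o^2 + 9*o + 24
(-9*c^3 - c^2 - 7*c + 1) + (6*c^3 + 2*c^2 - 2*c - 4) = -3*c^3 + c^2 - 9*c - 3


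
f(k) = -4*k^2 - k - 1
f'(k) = -8*k - 1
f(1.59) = -12.70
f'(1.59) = -13.72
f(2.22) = -22.93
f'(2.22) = -18.76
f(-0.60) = -1.84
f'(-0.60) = 3.80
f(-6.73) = -175.44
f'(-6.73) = 52.84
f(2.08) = -20.39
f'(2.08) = -17.64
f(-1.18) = -5.39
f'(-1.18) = 8.44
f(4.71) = -94.45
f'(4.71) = -38.68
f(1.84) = -16.38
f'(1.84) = -15.72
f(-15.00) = -886.00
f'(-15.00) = 119.00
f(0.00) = -1.00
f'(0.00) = -1.00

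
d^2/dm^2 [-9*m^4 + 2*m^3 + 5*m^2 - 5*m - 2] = -108*m^2 + 12*m + 10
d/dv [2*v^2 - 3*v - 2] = 4*v - 3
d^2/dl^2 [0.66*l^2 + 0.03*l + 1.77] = 1.32000000000000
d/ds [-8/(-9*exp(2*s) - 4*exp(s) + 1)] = (-144*exp(s) - 32)*exp(s)/(9*exp(2*s) + 4*exp(s) - 1)^2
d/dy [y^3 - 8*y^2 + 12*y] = 3*y^2 - 16*y + 12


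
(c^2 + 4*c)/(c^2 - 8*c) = (c + 4)/(c - 8)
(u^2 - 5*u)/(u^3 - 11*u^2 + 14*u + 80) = u/(u^2 - 6*u - 16)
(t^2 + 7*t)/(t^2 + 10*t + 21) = t/(t + 3)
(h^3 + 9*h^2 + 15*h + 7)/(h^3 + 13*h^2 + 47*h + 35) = (h + 1)/(h + 5)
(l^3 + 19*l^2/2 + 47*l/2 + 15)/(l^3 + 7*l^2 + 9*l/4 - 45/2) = 2*(l + 1)/(2*l - 3)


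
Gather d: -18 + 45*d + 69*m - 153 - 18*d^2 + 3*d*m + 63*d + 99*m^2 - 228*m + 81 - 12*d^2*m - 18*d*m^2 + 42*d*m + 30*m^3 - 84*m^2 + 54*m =d^2*(-12*m - 18) + d*(-18*m^2 + 45*m + 108) + 30*m^3 + 15*m^2 - 105*m - 90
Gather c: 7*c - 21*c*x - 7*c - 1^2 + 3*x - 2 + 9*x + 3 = -21*c*x + 12*x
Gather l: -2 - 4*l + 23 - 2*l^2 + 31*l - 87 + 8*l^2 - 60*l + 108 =6*l^2 - 33*l + 42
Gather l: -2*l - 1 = -2*l - 1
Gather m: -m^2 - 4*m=-m^2 - 4*m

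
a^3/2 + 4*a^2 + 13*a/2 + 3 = (a/2 + 1/2)*(a + 1)*(a + 6)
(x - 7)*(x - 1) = x^2 - 8*x + 7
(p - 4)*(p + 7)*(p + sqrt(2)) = p^3 + sqrt(2)*p^2 + 3*p^2 - 28*p + 3*sqrt(2)*p - 28*sqrt(2)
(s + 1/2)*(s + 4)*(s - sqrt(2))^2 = s^4 - 2*sqrt(2)*s^3 + 9*s^3/2 - 9*sqrt(2)*s^2 + 4*s^2 - 4*sqrt(2)*s + 9*s + 4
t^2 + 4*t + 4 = (t + 2)^2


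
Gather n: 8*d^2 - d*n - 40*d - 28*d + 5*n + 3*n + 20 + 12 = 8*d^2 - 68*d + n*(8 - d) + 32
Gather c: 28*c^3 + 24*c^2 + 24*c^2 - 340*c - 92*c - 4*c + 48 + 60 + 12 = 28*c^3 + 48*c^2 - 436*c + 120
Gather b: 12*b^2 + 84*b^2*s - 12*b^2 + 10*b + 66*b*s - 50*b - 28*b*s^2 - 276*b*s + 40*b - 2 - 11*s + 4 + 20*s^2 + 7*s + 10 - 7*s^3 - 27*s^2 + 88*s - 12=84*b^2*s + b*(-28*s^2 - 210*s) - 7*s^3 - 7*s^2 + 84*s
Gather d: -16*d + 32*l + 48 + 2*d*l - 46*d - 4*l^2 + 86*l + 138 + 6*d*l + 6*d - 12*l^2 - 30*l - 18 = d*(8*l - 56) - 16*l^2 + 88*l + 168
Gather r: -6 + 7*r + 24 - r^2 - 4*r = -r^2 + 3*r + 18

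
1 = 1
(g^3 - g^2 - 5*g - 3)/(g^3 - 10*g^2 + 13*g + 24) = (g + 1)/(g - 8)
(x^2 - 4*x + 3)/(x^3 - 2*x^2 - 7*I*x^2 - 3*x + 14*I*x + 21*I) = (x - 1)/(x^2 + x*(1 - 7*I) - 7*I)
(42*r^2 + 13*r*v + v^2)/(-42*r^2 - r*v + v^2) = (-7*r - v)/(7*r - v)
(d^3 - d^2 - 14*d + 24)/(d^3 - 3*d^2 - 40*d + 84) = (d^2 + d - 12)/(d^2 - d - 42)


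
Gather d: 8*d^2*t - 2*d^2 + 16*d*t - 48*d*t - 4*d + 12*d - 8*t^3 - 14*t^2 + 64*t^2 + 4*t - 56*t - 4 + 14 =d^2*(8*t - 2) + d*(8 - 32*t) - 8*t^3 + 50*t^2 - 52*t + 10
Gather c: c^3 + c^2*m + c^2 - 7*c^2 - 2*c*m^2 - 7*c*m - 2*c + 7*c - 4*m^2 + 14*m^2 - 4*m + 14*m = c^3 + c^2*(m - 6) + c*(-2*m^2 - 7*m + 5) + 10*m^2 + 10*m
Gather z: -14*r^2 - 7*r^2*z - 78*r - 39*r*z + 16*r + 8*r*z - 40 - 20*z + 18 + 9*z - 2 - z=-14*r^2 - 62*r + z*(-7*r^2 - 31*r - 12) - 24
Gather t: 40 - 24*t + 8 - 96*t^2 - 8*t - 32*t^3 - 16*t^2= -32*t^3 - 112*t^2 - 32*t + 48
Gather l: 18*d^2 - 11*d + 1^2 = 18*d^2 - 11*d + 1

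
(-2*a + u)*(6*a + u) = -12*a^2 + 4*a*u + u^2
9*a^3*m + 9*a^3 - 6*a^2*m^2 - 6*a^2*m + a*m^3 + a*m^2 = (-3*a + m)^2*(a*m + a)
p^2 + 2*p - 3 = (p - 1)*(p + 3)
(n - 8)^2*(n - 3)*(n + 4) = n^4 - 15*n^3 + 36*n^2 + 256*n - 768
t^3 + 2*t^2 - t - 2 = (t - 1)*(t + 1)*(t + 2)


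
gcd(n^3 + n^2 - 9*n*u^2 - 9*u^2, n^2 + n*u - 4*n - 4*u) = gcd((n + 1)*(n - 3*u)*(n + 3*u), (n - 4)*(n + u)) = 1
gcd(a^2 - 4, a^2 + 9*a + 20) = 1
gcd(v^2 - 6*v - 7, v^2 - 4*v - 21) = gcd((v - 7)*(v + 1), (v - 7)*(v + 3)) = v - 7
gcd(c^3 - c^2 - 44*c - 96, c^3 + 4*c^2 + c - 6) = c + 3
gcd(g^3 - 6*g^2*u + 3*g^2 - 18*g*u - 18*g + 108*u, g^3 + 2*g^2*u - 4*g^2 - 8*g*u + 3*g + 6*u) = g - 3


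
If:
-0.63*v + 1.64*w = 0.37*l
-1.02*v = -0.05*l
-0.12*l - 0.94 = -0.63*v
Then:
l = -10.55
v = -0.52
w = -2.58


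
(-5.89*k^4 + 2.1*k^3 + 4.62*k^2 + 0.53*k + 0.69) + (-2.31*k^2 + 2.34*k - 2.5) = -5.89*k^4 + 2.1*k^3 + 2.31*k^2 + 2.87*k - 1.81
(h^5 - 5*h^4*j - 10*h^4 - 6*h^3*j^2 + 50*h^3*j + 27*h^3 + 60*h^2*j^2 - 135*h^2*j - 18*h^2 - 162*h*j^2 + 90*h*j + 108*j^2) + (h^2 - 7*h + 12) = h^5 - 5*h^4*j - 10*h^4 - 6*h^3*j^2 + 50*h^3*j + 27*h^3 + 60*h^2*j^2 - 135*h^2*j - 17*h^2 - 162*h*j^2 + 90*h*j - 7*h + 108*j^2 + 12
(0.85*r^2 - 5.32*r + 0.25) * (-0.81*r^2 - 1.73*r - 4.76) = -0.6885*r^4 + 2.8387*r^3 + 4.9551*r^2 + 24.8907*r - 1.19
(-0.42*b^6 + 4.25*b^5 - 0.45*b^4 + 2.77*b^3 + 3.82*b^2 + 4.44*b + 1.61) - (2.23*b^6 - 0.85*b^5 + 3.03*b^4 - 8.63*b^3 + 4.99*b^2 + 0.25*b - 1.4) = -2.65*b^6 + 5.1*b^5 - 3.48*b^4 + 11.4*b^3 - 1.17*b^2 + 4.19*b + 3.01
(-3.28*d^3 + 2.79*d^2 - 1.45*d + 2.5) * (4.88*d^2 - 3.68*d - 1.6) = -16.0064*d^5 + 25.6856*d^4 - 12.0952*d^3 + 13.072*d^2 - 6.88*d - 4.0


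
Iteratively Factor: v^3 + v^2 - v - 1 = (v - 1)*(v^2 + 2*v + 1) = (v - 1)*(v + 1)*(v + 1)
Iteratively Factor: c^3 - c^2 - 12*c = (c + 3)*(c^2 - 4*c) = c*(c + 3)*(c - 4)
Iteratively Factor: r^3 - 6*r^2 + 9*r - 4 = (r - 1)*(r^2 - 5*r + 4) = (r - 4)*(r - 1)*(r - 1)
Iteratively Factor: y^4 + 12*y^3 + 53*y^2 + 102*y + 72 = (y + 2)*(y^3 + 10*y^2 + 33*y + 36) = (y + 2)*(y + 3)*(y^2 + 7*y + 12) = (y + 2)*(y + 3)*(y + 4)*(y + 3)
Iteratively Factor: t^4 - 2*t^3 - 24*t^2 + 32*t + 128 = (t - 4)*(t^3 + 2*t^2 - 16*t - 32) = (t - 4)*(t + 2)*(t^2 - 16) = (t - 4)*(t + 2)*(t + 4)*(t - 4)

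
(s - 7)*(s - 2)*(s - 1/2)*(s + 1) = s^4 - 17*s^3/2 + 9*s^2 + 23*s/2 - 7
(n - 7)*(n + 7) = n^2 - 49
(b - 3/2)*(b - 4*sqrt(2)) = b^2 - 4*sqrt(2)*b - 3*b/2 + 6*sqrt(2)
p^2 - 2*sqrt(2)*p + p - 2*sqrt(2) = (p + 1)*(p - 2*sqrt(2))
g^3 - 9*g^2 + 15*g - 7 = (g - 7)*(g - 1)^2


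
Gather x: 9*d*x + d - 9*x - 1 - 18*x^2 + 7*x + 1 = d - 18*x^2 + x*(9*d - 2)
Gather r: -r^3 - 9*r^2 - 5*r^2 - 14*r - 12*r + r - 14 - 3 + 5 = -r^3 - 14*r^2 - 25*r - 12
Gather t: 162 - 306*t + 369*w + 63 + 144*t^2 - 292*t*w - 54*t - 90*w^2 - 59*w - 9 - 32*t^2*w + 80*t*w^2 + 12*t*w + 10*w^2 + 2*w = t^2*(144 - 32*w) + t*(80*w^2 - 280*w - 360) - 80*w^2 + 312*w + 216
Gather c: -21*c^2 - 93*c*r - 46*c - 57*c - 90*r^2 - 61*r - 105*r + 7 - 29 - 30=-21*c^2 + c*(-93*r - 103) - 90*r^2 - 166*r - 52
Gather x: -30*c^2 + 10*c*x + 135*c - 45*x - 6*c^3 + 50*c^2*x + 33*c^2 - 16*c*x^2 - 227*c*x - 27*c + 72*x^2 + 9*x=-6*c^3 + 3*c^2 + 108*c + x^2*(72 - 16*c) + x*(50*c^2 - 217*c - 36)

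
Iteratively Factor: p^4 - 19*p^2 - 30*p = (p - 5)*(p^3 + 5*p^2 + 6*p) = p*(p - 5)*(p^2 + 5*p + 6) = p*(p - 5)*(p + 2)*(p + 3)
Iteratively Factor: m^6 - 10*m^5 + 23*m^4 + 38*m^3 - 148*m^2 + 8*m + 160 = (m - 2)*(m^5 - 8*m^4 + 7*m^3 + 52*m^2 - 44*m - 80) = (m - 2)^2*(m^4 - 6*m^3 - 5*m^2 + 42*m + 40) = (m - 2)^2*(m + 2)*(m^3 - 8*m^2 + 11*m + 20) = (m - 2)^2*(m + 1)*(m + 2)*(m^2 - 9*m + 20) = (m - 4)*(m - 2)^2*(m + 1)*(m + 2)*(m - 5)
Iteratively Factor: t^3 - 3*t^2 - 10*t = (t - 5)*(t^2 + 2*t) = t*(t - 5)*(t + 2)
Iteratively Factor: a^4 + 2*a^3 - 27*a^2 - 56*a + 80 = (a + 4)*(a^3 - 2*a^2 - 19*a + 20) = (a + 4)^2*(a^2 - 6*a + 5) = (a - 1)*(a + 4)^2*(a - 5)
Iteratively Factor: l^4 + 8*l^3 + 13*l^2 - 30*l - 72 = (l + 3)*(l^3 + 5*l^2 - 2*l - 24) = (l + 3)*(l + 4)*(l^2 + l - 6) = (l - 2)*(l + 3)*(l + 4)*(l + 3)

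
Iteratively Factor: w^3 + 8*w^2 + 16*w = (w)*(w^2 + 8*w + 16) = w*(w + 4)*(w + 4)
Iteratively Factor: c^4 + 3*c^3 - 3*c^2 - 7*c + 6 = (c - 1)*(c^3 + 4*c^2 + c - 6) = (c - 1)^2*(c^2 + 5*c + 6) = (c - 1)^2*(c + 3)*(c + 2)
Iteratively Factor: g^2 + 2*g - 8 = (g + 4)*(g - 2)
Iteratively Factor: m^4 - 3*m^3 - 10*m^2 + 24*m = (m - 4)*(m^3 + m^2 - 6*m) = m*(m - 4)*(m^2 + m - 6) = m*(m - 4)*(m + 3)*(m - 2)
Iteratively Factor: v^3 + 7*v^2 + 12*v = (v + 4)*(v^2 + 3*v) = (v + 3)*(v + 4)*(v)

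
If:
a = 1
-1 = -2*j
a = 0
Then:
No Solution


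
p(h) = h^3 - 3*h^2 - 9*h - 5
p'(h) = 3*h^2 - 6*h - 9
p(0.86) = -14.32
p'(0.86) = -11.94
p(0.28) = -7.73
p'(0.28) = -10.44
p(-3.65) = -60.74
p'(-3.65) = 52.87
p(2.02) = -27.18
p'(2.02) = -8.88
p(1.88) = -25.88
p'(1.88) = -9.68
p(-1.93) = -5.99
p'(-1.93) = 13.75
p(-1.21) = -0.27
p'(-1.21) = 2.65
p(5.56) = 24.10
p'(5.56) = 50.38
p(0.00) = -5.00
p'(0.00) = -9.00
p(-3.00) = -32.00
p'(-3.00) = 36.00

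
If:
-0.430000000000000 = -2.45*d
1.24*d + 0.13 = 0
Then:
No Solution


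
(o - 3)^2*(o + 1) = o^3 - 5*o^2 + 3*o + 9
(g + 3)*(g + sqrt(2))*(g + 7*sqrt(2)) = g^3 + 3*g^2 + 8*sqrt(2)*g^2 + 14*g + 24*sqrt(2)*g + 42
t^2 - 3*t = t*(t - 3)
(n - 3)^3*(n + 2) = n^4 - 7*n^3 + 9*n^2 + 27*n - 54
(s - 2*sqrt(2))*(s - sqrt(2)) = s^2 - 3*sqrt(2)*s + 4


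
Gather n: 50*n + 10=50*n + 10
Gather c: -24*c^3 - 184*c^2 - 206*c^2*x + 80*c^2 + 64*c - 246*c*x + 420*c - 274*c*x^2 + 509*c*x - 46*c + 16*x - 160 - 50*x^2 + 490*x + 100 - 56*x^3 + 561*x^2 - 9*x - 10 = -24*c^3 + c^2*(-206*x - 104) + c*(-274*x^2 + 263*x + 438) - 56*x^3 + 511*x^2 + 497*x - 70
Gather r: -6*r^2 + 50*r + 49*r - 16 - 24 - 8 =-6*r^2 + 99*r - 48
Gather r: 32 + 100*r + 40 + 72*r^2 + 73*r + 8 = 72*r^2 + 173*r + 80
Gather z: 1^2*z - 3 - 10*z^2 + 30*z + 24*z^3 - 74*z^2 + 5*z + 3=24*z^3 - 84*z^2 + 36*z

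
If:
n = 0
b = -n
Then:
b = 0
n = 0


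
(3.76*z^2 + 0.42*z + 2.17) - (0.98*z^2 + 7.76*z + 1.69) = 2.78*z^2 - 7.34*z + 0.48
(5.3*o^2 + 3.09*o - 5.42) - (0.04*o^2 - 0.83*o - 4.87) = 5.26*o^2 + 3.92*o - 0.55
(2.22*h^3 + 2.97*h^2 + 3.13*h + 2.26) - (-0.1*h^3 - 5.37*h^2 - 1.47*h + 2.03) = 2.32*h^3 + 8.34*h^2 + 4.6*h + 0.23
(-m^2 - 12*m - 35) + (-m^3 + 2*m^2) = -m^3 + m^2 - 12*m - 35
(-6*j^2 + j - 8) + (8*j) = -6*j^2 + 9*j - 8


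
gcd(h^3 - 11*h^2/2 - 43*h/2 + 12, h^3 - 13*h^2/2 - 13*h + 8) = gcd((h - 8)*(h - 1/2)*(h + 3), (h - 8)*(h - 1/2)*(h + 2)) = h^2 - 17*h/2 + 4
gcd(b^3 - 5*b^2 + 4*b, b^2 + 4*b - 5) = b - 1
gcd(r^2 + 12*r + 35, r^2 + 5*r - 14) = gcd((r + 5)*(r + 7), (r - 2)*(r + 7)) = r + 7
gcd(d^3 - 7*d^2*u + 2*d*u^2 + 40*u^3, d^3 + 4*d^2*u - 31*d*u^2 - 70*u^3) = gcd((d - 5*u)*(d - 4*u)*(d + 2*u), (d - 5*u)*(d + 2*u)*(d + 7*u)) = -d^2 + 3*d*u + 10*u^2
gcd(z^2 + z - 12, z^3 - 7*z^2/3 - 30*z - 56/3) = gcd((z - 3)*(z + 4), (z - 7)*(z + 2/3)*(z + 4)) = z + 4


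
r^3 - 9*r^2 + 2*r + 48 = (r - 8)*(r - 3)*(r + 2)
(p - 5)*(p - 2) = p^2 - 7*p + 10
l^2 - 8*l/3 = l*(l - 8/3)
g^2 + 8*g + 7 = (g + 1)*(g + 7)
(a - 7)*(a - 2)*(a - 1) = a^3 - 10*a^2 + 23*a - 14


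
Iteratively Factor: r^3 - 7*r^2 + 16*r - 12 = (r - 2)*(r^2 - 5*r + 6) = (r - 2)^2*(r - 3)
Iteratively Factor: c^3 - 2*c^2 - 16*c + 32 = (c - 2)*(c^2 - 16) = (c - 4)*(c - 2)*(c + 4)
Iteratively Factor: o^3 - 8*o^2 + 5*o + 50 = (o + 2)*(o^2 - 10*o + 25) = (o - 5)*(o + 2)*(o - 5)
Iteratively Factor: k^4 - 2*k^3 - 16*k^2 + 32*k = (k - 4)*(k^3 + 2*k^2 - 8*k) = (k - 4)*(k - 2)*(k^2 + 4*k) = k*(k - 4)*(k - 2)*(k + 4)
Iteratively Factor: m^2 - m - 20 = (m + 4)*(m - 5)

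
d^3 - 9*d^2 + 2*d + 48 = (d - 8)*(d - 3)*(d + 2)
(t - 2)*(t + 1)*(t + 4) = t^3 + 3*t^2 - 6*t - 8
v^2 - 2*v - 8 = (v - 4)*(v + 2)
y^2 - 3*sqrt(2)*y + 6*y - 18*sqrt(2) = (y + 6)*(y - 3*sqrt(2))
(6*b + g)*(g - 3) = 6*b*g - 18*b + g^2 - 3*g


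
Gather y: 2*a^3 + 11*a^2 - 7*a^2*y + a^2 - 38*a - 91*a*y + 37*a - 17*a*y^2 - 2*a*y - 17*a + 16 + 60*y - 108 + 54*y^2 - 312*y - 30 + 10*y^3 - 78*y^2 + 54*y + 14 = 2*a^3 + 12*a^2 - 18*a + 10*y^3 + y^2*(-17*a - 24) + y*(-7*a^2 - 93*a - 198) - 108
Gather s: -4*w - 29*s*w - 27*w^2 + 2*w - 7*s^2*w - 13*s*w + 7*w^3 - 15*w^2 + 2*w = -7*s^2*w - 42*s*w + 7*w^3 - 42*w^2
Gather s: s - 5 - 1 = s - 6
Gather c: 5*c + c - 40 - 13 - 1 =6*c - 54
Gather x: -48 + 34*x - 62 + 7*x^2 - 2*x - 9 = 7*x^2 + 32*x - 119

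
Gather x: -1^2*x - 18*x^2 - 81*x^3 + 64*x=-81*x^3 - 18*x^2 + 63*x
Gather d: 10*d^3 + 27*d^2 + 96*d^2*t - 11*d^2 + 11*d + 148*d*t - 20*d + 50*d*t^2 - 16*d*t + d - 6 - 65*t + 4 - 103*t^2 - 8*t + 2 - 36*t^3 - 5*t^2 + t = 10*d^3 + d^2*(96*t + 16) + d*(50*t^2 + 132*t - 8) - 36*t^3 - 108*t^2 - 72*t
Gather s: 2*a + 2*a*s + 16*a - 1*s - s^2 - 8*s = 18*a - s^2 + s*(2*a - 9)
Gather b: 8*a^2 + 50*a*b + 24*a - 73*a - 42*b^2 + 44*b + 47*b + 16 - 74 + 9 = 8*a^2 - 49*a - 42*b^2 + b*(50*a + 91) - 49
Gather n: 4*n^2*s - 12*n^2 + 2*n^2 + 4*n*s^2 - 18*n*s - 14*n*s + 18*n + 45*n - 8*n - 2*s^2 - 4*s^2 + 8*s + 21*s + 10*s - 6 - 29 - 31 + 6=n^2*(4*s - 10) + n*(4*s^2 - 32*s + 55) - 6*s^2 + 39*s - 60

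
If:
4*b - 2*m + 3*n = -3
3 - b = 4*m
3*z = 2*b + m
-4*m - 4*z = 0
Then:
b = -3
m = 3/2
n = 4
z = -3/2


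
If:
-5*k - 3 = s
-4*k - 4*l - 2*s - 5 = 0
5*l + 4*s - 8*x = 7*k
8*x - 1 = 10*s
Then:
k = -73/122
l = -79/122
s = -1/122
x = 7/61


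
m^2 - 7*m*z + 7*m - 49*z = (m + 7)*(m - 7*z)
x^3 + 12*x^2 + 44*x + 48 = (x + 2)*(x + 4)*(x + 6)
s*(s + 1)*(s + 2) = s^3 + 3*s^2 + 2*s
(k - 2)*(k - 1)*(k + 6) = k^3 + 3*k^2 - 16*k + 12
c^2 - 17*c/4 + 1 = (c - 4)*(c - 1/4)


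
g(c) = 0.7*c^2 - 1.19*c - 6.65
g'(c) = 1.4*c - 1.19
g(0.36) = -6.99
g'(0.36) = -0.69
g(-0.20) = -6.38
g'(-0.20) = -1.47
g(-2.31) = -0.17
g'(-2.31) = -4.42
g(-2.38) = 0.15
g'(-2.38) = -4.52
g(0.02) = -6.67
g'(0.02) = -1.16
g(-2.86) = 2.48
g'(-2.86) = -5.19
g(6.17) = 12.66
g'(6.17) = 7.45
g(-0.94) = -4.91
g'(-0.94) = -2.51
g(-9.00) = 60.76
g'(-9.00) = -13.79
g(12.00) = 79.87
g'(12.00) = 15.61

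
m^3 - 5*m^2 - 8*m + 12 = (m - 6)*(m - 1)*(m + 2)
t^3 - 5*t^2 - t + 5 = (t - 5)*(t - 1)*(t + 1)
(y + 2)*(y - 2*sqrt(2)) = y^2 - 2*sqrt(2)*y + 2*y - 4*sqrt(2)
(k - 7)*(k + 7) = k^2 - 49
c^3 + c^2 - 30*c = c*(c - 5)*(c + 6)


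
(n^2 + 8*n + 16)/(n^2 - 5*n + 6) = (n^2 + 8*n + 16)/(n^2 - 5*n + 6)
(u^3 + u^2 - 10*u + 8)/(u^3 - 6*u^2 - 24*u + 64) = (u - 1)/(u - 8)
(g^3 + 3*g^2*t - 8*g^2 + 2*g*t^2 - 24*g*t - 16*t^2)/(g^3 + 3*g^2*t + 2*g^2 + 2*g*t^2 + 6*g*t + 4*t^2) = (g - 8)/(g + 2)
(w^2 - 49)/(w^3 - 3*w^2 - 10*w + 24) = (w^2 - 49)/(w^3 - 3*w^2 - 10*w + 24)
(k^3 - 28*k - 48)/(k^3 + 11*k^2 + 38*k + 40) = (k - 6)/(k + 5)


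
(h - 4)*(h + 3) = h^2 - h - 12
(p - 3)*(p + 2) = p^2 - p - 6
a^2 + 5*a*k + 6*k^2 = (a + 2*k)*(a + 3*k)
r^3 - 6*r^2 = r^2*(r - 6)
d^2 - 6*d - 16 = (d - 8)*(d + 2)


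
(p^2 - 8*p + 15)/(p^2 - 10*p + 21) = (p - 5)/(p - 7)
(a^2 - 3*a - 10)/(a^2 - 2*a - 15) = (a + 2)/(a + 3)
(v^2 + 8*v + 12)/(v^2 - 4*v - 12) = (v + 6)/(v - 6)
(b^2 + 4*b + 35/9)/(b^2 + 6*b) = (b^2 + 4*b + 35/9)/(b*(b + 6))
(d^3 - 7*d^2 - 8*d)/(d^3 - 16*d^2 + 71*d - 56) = d*(d + 1)/(d^2 - 8*d + 7)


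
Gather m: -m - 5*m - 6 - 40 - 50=-6*m - 96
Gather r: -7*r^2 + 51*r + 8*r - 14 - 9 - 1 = -7*r^2 + 59*r - 24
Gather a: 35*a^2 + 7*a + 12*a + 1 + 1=35*a^2 + 19*a + 2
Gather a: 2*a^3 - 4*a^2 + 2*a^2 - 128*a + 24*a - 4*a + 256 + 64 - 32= 2*a^3 - 2*a^2 - 108*a + 288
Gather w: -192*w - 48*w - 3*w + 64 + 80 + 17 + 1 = 162 - 243*w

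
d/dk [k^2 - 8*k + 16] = 2*k - 8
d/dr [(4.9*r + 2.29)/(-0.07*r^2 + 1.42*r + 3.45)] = (0.343*r^2 + 0.3206*r + 13.6532)/(0.0049*r^4 - 0.1988*r^3 + 1.5334*r^2 + 9.798*r + 11.9025)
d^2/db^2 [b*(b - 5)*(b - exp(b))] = -b^2*exp(b) + b*exp(b) + 6*b + 8*exp(b) - 10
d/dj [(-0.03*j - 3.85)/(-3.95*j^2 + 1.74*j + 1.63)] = (-0.1185*j^2 - 30.415*j + 6.6501)/(15.6025*j^4 - 13.746*j^3 - 9.8494*j^2 + 5.6724*j + 2.6569)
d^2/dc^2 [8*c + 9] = 0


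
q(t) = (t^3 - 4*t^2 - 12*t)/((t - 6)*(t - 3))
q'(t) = (3*t^2 - 8*t - 12)/((t - 6)*(t - 3)) - (t^3 - 4*t^2 - 12*t)/((t - 6)*(t - 3)^2) - (t^3 - 4*t^2 - 12*t)/((t - 6)^2*(t - 3)) = (t^2 - 6*t - 6)/(t^2 - 6*t + 9)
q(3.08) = 195.58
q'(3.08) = -2342.75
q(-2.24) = -0.10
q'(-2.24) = 0.45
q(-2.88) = -0.43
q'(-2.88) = 0.57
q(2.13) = -10.11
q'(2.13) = -18.82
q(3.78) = 28.01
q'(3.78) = -23.65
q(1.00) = -1.50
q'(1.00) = -2.75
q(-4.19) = -1.28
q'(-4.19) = 0.71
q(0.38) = -0.35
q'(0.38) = -1.19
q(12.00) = 18.67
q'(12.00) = 0.81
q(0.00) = 0.00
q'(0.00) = -0.67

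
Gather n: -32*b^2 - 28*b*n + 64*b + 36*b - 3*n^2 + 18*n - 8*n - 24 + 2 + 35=-32*b^2 + 100*b - 3*n^2 + n*(10 - 28*b) + 13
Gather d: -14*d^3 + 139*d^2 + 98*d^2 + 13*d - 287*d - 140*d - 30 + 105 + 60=-14*d^3 + 237*d^2 - 414*d + 135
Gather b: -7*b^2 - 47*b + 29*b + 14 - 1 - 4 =-7*b^2 - 18*b + 9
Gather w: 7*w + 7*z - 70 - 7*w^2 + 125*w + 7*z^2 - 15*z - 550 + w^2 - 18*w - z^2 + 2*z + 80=-6*w^2 + 114*w + 6*z^2 - 6*z - 540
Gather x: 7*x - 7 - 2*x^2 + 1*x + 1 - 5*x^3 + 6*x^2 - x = -5*x^3 + 4*x^2 + 7*x - 6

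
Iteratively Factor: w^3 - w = (w)*(w^2 - 1) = w*(w - 1)*(w + 1)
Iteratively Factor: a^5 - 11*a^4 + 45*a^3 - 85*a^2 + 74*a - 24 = (a - 3)*(a^4 - 8*a^3 + 21*a^2 - 22*a + 8) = (a - 3)*(a - 1)*(a^3 - 7*a^2 + 14*a - 8) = (a - 3)*(a - 2)*(a - 1)*(a^2 - 5*a + 4) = (a - 3)*(a - 2)*(a - 1)^2*(a - 4)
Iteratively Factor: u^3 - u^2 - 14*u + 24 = (u - 3)*(u^2 + 2*u - 8) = (u - 3)*(u - 2)*(u + 4)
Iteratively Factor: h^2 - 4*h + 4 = (h - 2)*(h - 2)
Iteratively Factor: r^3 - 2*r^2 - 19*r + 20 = (r - 5)*(r^2 + 3*r - 4) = (r - 5)*(r + 4)*(r - 1)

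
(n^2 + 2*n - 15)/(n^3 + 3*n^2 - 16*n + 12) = (n^2 + 2*n - 15)/(n^3 + 3*n^2 - 16*n + 12)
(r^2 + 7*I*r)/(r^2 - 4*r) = (r + 7*I)/(r - 4)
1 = 1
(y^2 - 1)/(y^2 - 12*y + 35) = (y^2 - 1)/(y^2 - 12*y + 35)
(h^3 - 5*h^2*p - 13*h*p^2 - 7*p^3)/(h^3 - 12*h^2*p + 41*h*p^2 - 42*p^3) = (h^2 + 2*h*p + p^2)/(h^2 - 5*h*p + 6*p^2)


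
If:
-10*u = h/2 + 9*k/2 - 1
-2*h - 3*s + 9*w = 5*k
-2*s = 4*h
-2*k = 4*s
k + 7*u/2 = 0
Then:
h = 14/99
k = 56/99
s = -28/99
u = -16/99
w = 224/891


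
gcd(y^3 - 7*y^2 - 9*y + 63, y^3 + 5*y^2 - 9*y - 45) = y^2 - 9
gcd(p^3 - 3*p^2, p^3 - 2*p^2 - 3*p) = p^2 - 3*p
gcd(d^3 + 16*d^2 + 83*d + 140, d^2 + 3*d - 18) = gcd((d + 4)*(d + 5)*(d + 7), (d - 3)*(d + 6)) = 1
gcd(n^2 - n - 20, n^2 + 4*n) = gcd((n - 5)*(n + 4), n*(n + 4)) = n + 4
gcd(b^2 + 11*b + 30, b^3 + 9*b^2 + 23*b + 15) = b + 5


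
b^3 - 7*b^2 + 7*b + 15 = (b - 5)*(b - 3)*(b + 1)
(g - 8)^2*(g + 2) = g^3 - 14*g^2 + 32*g + 128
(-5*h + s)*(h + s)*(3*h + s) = -15*h^3 - 17*h^2*s - h*s^2 + s^3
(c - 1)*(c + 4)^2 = c^3 + 7*c^2 + 8*c - 16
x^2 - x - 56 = (x - 8)*(x + 7)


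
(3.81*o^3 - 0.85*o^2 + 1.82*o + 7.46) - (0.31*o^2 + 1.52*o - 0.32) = 3.81*o^3 - 1.16*o^2 + 0.3*o + 7.78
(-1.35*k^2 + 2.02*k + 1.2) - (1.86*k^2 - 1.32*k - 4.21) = -3.21*k^2 + 3.34*k + 5.41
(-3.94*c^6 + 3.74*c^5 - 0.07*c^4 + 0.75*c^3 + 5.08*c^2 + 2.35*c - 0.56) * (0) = 0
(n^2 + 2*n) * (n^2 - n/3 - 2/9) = n^4 + 5*n^3/3 - 8*n^2/9 - 4*n/9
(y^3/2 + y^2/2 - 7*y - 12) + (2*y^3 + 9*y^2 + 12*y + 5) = 5*y^3/2 + 19*y^2/2 + 5*y - 7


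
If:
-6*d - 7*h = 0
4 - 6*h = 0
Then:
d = -7/9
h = 2/3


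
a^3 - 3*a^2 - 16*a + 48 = (a - 4)*(a - 3)*(a + 4)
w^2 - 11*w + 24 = (w - 8)*(w - 3)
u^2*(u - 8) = u^3 - 8*u^2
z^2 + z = z*(z + 1)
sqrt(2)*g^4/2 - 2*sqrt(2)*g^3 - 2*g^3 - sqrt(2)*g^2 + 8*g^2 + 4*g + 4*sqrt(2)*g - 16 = (g - 4)*(g - 2*sqrt(2))*(g - sqrt(2))*(sqrt(2)*g/2 + 1)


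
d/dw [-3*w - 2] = -3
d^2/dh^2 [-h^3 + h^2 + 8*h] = 2 - 6*h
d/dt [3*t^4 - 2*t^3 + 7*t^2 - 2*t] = 12*t^3 - 6*t^2 + 14*t - 2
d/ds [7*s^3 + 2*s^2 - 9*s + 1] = 21*s^2 + 4*s - 9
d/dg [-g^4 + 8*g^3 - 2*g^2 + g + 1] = -4*g^3 + 24*g^2 - 4*g + 1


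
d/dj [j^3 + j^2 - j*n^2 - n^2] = 3*j^2 + 2*j - n^2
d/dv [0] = 0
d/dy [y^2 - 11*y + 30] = 2*y - 11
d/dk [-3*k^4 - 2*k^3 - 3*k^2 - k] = -12*k^3 - 6*k^2 - 6*k - 1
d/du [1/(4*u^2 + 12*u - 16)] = (-2*u - 3)/(4*(u^2 + 3*u - 4)^2)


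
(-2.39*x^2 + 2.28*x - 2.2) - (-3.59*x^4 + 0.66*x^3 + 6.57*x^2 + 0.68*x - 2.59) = 3.59*x^4 - 0.66*x^3 - 8.96*x^2 + 1.6*x + 0.39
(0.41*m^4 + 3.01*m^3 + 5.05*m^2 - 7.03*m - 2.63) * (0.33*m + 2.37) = 0.1353*m^5 + 1.965*m^4 + 8.8002*m^3 + 9.6486*m^2 - 17.529*m - 6.2331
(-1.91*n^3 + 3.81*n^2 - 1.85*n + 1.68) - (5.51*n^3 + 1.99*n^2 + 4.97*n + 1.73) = -7.42*n^3 + 1.82*n^2 - 6.82*n - 0.05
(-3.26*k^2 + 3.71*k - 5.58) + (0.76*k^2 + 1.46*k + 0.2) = -2.5*k^2 + 5.17*k - 5.38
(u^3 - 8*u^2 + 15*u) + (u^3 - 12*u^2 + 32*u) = 2*u^3 - 20*u^2 + 47*u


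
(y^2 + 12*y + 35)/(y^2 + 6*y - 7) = (y + 5)/(y - 1)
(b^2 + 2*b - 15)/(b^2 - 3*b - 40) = (b - 3)/(b - 8)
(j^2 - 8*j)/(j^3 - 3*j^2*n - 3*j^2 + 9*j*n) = (j - 8)/(j^2 - 3*j*n - 3*j + 9*n)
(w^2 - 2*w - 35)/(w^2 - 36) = (w^2 - 2*w - 35)/(w^2 - 36)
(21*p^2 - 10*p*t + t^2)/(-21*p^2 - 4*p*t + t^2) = (-3*p + t)/(3*p + t)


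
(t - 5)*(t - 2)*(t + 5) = t^3 - 2*t^2 - 25*t + 50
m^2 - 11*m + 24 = (m - 8)*(m - 3)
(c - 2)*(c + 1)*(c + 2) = c^3 + c^2 - 4*c - 4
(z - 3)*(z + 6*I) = z^2 - 3*z + 6*I*z - 18*I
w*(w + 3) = w^2 + 3*w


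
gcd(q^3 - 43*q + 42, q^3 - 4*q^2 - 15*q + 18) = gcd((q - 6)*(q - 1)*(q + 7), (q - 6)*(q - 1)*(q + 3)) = q^2 - 7*q + 6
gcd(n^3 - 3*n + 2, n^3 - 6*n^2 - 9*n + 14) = n^2 + n - 2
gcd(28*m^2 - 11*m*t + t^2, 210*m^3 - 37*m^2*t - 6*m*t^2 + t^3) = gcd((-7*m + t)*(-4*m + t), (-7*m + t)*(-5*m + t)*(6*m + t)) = -7*m + t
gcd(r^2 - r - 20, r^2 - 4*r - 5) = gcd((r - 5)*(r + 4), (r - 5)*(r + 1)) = r - 5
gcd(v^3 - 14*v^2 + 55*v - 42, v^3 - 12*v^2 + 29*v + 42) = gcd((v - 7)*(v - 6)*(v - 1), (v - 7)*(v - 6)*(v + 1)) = v^2 - 13*v + 42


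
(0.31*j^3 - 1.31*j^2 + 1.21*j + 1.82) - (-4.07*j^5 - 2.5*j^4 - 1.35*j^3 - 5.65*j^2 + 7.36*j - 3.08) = 4.07*j^5 + 2.5*j^4 + 1.66*j^3 + 4.34*j^2 - 6.15*j + 4.9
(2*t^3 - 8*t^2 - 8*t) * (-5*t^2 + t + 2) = -10*t^5 + 42*t^4 + 36*t^3 - 24*t^2 - 16*t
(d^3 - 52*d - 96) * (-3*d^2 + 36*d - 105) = -3*d^5 + 36*d^4 + 51*d^3 - 1584*d^2 + 2004*d + 10080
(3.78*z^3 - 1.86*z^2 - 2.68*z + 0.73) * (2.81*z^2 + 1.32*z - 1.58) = 10.6218*z^5 - 0.237*z^4 - 15.9584*z^3 + 1.4525*z^2 + 5.198*z - 1.1534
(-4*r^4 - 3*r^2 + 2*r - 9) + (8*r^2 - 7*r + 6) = -4*r^4 + 5*r^2 - 5*r - 3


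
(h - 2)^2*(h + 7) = h^3 + 3*h^2 - 24*h + 28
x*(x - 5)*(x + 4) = x^3 - x^2 - 20*x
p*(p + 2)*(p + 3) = p^3 + 5*p^2 + 6*p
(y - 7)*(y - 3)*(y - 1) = y^3 - 11*y^2 + 31*y - 21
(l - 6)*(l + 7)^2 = l^3 + 8*l^2 - 35*l - 294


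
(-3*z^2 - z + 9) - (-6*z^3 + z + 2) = 6*z^3 - 3*z^2 - 2*z + 7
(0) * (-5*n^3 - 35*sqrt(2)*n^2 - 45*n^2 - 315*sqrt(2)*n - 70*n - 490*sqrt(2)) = 0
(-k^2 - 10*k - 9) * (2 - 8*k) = 8*k^3 + 78*k^2 + 52*k - 18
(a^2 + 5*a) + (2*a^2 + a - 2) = 3*a^2 + 6*a - 2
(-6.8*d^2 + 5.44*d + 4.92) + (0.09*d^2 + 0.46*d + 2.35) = -6.71*d^2 + 5.9*d + 7.27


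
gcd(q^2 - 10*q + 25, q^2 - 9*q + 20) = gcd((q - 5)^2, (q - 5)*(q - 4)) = q - 5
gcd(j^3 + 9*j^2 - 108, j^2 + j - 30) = j + 6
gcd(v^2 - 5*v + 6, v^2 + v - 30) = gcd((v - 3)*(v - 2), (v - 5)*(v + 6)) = 1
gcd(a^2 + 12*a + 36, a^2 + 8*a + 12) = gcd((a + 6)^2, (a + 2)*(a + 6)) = a + 6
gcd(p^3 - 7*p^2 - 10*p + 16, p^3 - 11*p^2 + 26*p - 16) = p^2 - 9*p + 8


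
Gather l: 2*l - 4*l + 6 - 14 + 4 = -2*l - 4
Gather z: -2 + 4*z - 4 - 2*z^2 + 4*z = -2*z^2 + 8*z - 6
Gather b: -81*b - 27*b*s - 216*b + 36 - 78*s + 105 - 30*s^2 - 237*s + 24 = b*(-27*s - 297) - 30*s^2 - 315*s + 165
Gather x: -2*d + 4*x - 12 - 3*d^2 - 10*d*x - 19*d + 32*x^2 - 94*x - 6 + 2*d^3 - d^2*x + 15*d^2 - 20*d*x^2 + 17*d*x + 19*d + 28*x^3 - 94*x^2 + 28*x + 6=2*d^3 + 12*d^2 - 2*d + 28*x^3 + x^2*(-20*d - 62) + x*(-d^2 + 7*d - 62) - 12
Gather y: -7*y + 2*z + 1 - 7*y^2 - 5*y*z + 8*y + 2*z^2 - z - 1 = -7*y^2 + y*(1 - 5*z) + 2*z^2 + z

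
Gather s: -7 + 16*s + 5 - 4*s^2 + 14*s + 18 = -4*s^2 + 30*s + 16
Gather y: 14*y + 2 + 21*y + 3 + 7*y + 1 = 42*y + 6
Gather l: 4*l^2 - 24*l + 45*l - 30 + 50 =4*l^2 + 21*l + 20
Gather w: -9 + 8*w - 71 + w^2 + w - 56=w^2 + 9*w - 136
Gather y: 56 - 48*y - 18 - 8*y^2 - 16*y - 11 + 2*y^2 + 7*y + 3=-6*y^2 - 57*y + 30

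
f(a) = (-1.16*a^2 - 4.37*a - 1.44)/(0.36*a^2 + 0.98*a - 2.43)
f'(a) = (-2.32*a - 4.37)/(0.36*a^2 + 0.98*a - 2.43) + (-0.72*a - 0.98)*(-1.16*a^2 - 4.37*a - 1.44)/(0.36*a^2 + 0.98*a - 2.43)^2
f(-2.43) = -0.87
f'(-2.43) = -0.22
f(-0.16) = 0.30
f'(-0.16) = 1.65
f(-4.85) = -5.86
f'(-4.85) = -6.10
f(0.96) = 5.79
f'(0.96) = 14.06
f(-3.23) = -0.31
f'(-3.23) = -1.47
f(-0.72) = -0.37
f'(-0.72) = 0.86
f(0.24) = 1.18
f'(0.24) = 2.89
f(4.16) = -5.04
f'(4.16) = 0.76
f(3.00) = -6.66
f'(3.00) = 2.56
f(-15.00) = -3.08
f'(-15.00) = 0.00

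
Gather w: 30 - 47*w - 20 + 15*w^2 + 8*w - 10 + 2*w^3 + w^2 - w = 2*w^3 + 16*w^2 - 40*w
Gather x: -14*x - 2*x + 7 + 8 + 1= 16 - 16*x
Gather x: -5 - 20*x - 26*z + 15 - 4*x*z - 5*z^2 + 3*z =x*(-4*z - 20) - 5*z^2 - 23*z + 10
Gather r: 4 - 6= -2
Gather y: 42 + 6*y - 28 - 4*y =2*y + 14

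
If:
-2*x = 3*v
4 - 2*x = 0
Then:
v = -4/3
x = 2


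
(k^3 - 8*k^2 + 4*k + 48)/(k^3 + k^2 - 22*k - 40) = (k^2 - 10*k + 24)/(k^2 - k - 20)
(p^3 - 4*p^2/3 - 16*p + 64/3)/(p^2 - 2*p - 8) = (3*p^2 + 8*p - 16)/(3*(p + 2))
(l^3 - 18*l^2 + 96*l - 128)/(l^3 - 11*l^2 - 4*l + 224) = (l^2 - 10*l + 16)/(l^2 - 3*l - 28)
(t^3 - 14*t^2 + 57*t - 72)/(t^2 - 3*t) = t - 11 + 24/t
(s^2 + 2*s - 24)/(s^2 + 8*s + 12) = (s - 4)/(s + 2)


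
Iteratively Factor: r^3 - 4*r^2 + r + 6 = (r - 3)*(r^2 - r - 2) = (r - 3)*(r + 1)*(r - 2)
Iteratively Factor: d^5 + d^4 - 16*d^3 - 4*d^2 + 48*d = (d + 4)*(d^4 - 3*d^3 - 4*d^2 + 12*d) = (d - 3)*(d + 4)*(d^3 - 4*d) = d*(d - 3)*(d + 4)*(d^2 - 4) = d*(d - 3)*(d - 2)*(d + 4)*(d + 2)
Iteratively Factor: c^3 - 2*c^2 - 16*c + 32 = (c - 2)*(c^2 - 16) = (c - 4)*(c - 2)*(c + 4)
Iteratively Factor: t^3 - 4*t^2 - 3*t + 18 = (t + 2)*(t^2 - 6*t + 9) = (t - 3)*(t + 2)*(t - 3)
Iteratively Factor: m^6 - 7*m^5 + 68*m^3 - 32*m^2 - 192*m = (m - 3)*(m^5 - 4*m^4 - 12*m^3 + 32*m^2 + 64*m) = m*(m - 3)*(m^4 - 4*m^3 - 12*m^2 + 32*m + 64) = m*(m - 4)*(m - 3)*(m^3 - 12*m - 16) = m*(m - 4)^2*(m - 3)*(m^2 + 4*m + 4) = m*(m - 4)^2*(m - 3)*(m + 2)*(m + 2)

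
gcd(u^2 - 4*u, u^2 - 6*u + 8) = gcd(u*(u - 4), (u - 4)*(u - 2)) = u - 4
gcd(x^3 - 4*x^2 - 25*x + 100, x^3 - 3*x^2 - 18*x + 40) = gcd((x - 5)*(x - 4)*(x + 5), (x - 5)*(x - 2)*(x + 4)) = x - 5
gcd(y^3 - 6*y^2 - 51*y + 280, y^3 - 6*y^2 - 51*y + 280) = y^3 - 6*y^2 - 51*y + 280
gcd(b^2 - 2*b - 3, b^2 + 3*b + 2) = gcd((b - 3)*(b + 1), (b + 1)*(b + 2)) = b + 1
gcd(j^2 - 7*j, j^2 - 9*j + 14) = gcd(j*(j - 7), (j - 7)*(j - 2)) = j - 7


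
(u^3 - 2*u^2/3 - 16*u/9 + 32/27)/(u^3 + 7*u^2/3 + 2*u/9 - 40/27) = (3*u - 4)/(3*u + 5)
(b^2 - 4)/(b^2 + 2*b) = (b - 2)/b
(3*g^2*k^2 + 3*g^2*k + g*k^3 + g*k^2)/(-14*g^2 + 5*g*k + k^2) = g*k*(3*g*k + 3*g + k^2 + k)/(-14*g^2 + 5*g*k + k^2)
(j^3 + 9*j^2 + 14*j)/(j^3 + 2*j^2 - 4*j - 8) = j*(j + 7)/(j^2 - 4)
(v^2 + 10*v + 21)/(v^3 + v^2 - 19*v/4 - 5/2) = 4*(v^2 + 10*v + 21)/(4*v^3 + 4*v^2 - 19*v - 10)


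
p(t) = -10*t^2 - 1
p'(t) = -20*t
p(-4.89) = -240.12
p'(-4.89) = 97.80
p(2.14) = -46.80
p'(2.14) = -42.80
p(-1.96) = -39.42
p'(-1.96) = 39.20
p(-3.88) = -151.54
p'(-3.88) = 77.60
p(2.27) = -52.53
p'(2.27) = -45.40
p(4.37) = -191.97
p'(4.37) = -87.40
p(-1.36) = -19.50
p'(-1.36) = 27.20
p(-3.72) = -139.38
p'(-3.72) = 74.40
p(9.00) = -811.00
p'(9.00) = -180.00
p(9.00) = -811.00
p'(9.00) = -180.00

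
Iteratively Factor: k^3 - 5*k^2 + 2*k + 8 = (k - 4)*(k^2 - k - 2) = (k - 4)*(k + 1)*(k - 2)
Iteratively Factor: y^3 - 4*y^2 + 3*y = (y - 3)*(y^2 - y) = (y - 3)*(y - 1)*(y)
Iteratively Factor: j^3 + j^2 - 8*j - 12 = (j + 2)*(j^2 - j - 6) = (j + 2)^2*(j - 3)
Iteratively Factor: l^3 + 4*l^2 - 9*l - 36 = (l + 4)*(l^2 - 9) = (l + 3)*(l + 4)*(l - 3)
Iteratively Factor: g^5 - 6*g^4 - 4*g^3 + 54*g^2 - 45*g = (g + 3)*(g^4 - 9*g^3 + 23*g^2 - 15*g) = (g - 1)*(g + 3)*(g^3 - 8*g^2 + 15*g) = (g - 5)*(g - 1)*(g + 3)*(g^2 - 3*g) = g*(g - 5)*(g - 1)*(g + 3)*(g - 3)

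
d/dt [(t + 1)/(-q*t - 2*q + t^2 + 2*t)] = (-q*t - 2*q + t^2 + 2*t - (t + 1)*(-q + 2*t + 2))/(q*t + 2*q - t^2 - 2*t)^2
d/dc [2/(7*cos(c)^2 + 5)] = 56*sin(2*c)/(7*cos(2*c) + 17)^2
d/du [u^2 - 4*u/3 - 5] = 2*u - 4/3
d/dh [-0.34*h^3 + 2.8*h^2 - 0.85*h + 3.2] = -1.02*h^2 + 5.6*h - 0.85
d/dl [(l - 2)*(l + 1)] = 2*l - 1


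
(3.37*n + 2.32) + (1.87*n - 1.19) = 5.24*n + 1.13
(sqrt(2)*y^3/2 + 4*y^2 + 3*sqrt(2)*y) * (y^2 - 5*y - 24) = sqrt(2)*y^5/2 - 5*sqrt(2)*y^4/2 + 4*y^4 - 20*y^3 - 9*sqrt(2)*y^3 - 96*y^2 - 15*sqrt(2)*y^2 - 72*sqrt(2)*y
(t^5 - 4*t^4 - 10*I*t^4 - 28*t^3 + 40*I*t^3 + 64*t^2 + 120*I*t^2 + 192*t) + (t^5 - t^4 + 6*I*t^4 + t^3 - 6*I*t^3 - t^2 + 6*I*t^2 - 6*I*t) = 2*t^5 - 5*t^4 - 4*I*t^4 - 27*t^3 + 34*I*t^3 + 63*t^2 + 126*I*t^2 + 192*t - 6*I*t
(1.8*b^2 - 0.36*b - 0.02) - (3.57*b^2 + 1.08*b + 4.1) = -1.77*b^2 - 1.44*b - 4.12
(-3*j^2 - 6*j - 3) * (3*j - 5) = -9*j^3 - 3*j^2 + 21*j + 15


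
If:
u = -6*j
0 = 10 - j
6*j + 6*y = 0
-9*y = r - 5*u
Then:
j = 10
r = -210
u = -60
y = -10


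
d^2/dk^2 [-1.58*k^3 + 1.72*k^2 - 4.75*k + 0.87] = 3.44 - 9.48*k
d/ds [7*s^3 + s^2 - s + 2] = 21*s^2 + 2*s - 1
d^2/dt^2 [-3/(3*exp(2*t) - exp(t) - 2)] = 3*(2*(6*exp(t) - 1)^2*exp(t) + (12*exp(t) - 1)*(-3*exp(2*t) + exp(t) + 2))*exp(t)/(-3*exp(2*t) + exp(t) + 2)^3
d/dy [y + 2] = 1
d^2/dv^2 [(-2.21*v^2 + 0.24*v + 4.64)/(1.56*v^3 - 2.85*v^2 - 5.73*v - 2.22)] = (-10.756512*v^6 + 3.50438399999996*v^5 + 10.5721199999999*v^4 - 356.852214*v^3 + 71.1442440000001*v^2 + 541.945728*v + 218.085336)/(3.796416*v^9 - 20.80728*v^8 - 3.82028400000001*v^7 + 113.496579*v^6 + 73.252917*v^5 - 215.752329*v^4 - 382.589865*v^3 - 260.804934*v^2 - 84.719196*v - 10.941048)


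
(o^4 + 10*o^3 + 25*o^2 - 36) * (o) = o^5 + 10*o^4 + 25*o^3 - 36*o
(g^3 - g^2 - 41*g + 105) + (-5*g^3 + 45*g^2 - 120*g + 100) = -4*g^3 + 44*g^2 - 161*g + 205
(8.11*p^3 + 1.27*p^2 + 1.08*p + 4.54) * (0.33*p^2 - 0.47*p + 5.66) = 2.6763*p^5 - 3.3926*p^4 + 45.6621*p^3 + 8.1788*p^2 + 3.979*p + 25.6964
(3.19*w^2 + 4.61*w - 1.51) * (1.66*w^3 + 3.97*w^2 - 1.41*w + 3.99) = 5.2954*w^5 + 20.3169*w^4 + 11.2972*w^3 + 0.233300000000002*w^2 + 20.523*w - 6.0249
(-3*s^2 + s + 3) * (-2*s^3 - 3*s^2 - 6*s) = 6*s^5 + 7*s^4 + 9*s^3 - 15*s^2 - 18*s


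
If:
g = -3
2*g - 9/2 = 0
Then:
No Solution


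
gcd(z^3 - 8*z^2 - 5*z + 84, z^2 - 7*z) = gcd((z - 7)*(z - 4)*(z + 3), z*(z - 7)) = z - 7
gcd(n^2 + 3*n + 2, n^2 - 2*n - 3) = n + 1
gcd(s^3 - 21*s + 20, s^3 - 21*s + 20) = s^3 - 21*s + 20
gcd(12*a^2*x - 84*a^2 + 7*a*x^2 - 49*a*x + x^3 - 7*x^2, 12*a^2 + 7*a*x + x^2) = 12*a^2 + 7*a*x + x^2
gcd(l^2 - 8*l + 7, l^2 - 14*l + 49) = l - 7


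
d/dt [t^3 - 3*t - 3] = 3*t^2 - 3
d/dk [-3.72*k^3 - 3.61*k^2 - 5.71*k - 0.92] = -11.16*k^2 - 7.22*k - 5.71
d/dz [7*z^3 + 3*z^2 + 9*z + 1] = 21*z^2 + 6*z + 9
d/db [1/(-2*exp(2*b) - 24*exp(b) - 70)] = (exp(b) + 6)*exp(b)/(exp(2*b) + 12*exp(b) + 35)^2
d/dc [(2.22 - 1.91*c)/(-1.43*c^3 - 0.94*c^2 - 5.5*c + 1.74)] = (-5.4626*c^3 + 7.7284*c^2 + 4.1736*c + 8.8866)/(2.0449*c^6 + 2.6884*c^5 + 16.6136*c^4 + 5.3636*c^3 + 26.9788*c^2 - 19.14*c + 3.0276)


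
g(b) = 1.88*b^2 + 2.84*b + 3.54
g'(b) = 3.76*b + 2.84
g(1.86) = 15.33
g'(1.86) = 9.83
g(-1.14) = 2.75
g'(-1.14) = -1.45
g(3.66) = 39.12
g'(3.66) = 16.60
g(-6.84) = 72.07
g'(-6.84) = -22.88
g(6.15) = 92.11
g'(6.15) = 25.96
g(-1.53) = 3.60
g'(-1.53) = -2.91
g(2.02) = 16.95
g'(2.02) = 10.44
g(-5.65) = 47.51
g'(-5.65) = -18.40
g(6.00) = 88.26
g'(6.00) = 25.40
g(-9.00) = 130.26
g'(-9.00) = -31.00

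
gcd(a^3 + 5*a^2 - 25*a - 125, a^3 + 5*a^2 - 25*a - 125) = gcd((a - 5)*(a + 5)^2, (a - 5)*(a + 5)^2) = a^3 + 5*a^2 - 25*a - 125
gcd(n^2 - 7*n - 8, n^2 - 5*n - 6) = n + 1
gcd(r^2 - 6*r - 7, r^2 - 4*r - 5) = r + 1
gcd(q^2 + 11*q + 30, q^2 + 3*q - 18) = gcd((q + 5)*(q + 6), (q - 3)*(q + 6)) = q + 6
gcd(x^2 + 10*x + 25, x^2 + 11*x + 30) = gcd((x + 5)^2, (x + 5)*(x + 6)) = x + 5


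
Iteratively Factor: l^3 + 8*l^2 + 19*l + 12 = (l + 1)*(l^2 + 7*l + 12) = (l + 1)*(l + 4)*(l + 3)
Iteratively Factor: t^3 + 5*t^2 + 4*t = (t)*(t^2 + 5*t + 4) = t*(t + 1)*(t + 4)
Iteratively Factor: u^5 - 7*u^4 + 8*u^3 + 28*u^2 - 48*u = (u)*(u^4 - 7*u^3 + 8*u^2 + 28*u - 48) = u*(u - 2)*(u^3 - 5*u^2 - 2*u + 24) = u*(u - 4)*(u - 2)*(u^2 - u - 6) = u*(u - 4)*(u - 2)*(u + 2)*(u - 3)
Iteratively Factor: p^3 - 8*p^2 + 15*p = (p - 3)*(p^2 - 5*p) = (p - 5)*(p - 3)*(p)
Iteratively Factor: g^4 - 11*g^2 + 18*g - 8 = (g - 1)*(g^3 + g^2 - 10*g + 8) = (g - 2)*(g - 1)*(g^2 + 3*g - 4) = (g - 2)*(g - 1)*(g + 4)*(g - 1)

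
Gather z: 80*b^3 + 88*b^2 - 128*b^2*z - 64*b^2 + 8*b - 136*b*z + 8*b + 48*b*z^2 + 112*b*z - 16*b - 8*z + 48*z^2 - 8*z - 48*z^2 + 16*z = 80*b^3 + 24*b^2 + 48*b*z^2 + z*(-128*b^2 - 24*b)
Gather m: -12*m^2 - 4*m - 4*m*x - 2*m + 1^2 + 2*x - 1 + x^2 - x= -12*m^2 + m*(-4*x - 6) + x^2 + x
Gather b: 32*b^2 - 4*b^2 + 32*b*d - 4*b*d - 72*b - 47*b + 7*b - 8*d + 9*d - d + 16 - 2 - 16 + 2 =28*b^2 + b*(28*d - 112)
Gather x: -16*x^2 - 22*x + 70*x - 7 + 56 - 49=-16*x^2 + 48*x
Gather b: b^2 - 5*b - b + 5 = b^2 - 6*b + 5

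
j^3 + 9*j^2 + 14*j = j*(j + 2)*(j + 7)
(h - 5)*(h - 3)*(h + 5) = h^3 - 3*h^2 - 25*h + 75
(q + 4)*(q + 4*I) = q^2 + 4*q + 4*I*q + 16*I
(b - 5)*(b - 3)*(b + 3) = b^3 - 5*b^2 - 9*b + 45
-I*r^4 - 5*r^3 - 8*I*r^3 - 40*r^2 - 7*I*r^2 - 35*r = r*(r + 7)*(r - 5*I)*(-I*r - I)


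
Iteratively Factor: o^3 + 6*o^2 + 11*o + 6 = (o + 2)*(o^2 + 4*o + 3) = (o + 2)*(o + 3)*(o + 1)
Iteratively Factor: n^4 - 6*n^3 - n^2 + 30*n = (n + 2)*(n^3 - 8*n^2 + 15*n) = n*(n + 2)*(n^2 - 8*n + 15) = n*(n - 5)*(n + 2)*(n - 3)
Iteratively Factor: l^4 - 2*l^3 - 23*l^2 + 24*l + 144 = (l - 4)*(l^3 + 2*l^2 - 15*l - 36) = (l - 4)*(l + 3)*(l^2 - l - 12) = (l - 4)*(l + 3)^2*(l - 4)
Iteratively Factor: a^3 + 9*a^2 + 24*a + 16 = (a + 1)*(a^2 + 8*a + 16) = (a + 1)*(a + 4)*(a + 4)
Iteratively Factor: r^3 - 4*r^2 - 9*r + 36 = (r + 3)*(r^2 - 7*r + 12) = (r - 3)*(r + 3)*(r - 4)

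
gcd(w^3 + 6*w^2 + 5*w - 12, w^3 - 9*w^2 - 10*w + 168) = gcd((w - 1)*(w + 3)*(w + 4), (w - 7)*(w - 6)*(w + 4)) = w + 4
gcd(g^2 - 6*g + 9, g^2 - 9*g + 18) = g - 3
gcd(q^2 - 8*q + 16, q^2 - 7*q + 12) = q - 4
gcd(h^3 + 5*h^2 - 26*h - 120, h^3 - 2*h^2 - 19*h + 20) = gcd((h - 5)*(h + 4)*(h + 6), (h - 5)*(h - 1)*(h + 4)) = h^2 - h - 20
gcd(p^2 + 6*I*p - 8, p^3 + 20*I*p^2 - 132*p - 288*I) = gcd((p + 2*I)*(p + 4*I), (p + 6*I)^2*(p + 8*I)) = 1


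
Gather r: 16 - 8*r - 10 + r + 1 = 7 - 7*r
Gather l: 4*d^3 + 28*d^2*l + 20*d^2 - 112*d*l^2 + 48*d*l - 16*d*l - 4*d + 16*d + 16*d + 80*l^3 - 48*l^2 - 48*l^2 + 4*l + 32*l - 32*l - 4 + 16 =4*d^3 + 20*d^2 + 28*d + 80*l^3 + l^2*(-112*d - 96) + l*(28*d^2 + 32*d + 4) + 12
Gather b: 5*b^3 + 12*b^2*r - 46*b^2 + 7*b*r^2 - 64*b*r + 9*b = 5*b^3 + b^2*(12*r - 46) + b*(7*r^2 - 64*r + 9)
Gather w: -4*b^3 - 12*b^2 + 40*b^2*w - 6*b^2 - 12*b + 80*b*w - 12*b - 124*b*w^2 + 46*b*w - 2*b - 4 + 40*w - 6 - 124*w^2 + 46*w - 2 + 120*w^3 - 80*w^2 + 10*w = -4*b^3 - 18*b^2 - 26*b + 120*w^3 + w^2*(-124*b - 204) + w*(40*b^2 + 126*b + 96) - 12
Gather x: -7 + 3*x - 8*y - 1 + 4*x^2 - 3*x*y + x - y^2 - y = 4*x^2 + x*(4 - 3*y) - y^2 - 9*y - 8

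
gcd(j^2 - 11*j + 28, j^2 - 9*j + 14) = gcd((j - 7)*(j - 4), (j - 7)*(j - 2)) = j - 7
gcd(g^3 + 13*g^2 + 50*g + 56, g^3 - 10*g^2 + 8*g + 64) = g + 2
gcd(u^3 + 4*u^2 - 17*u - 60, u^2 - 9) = u + 3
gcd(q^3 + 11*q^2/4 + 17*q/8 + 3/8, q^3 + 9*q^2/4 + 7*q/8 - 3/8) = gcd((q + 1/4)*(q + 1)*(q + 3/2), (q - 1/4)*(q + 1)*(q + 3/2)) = q^2 + 5*q/2 + 3/2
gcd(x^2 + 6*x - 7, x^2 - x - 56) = x + 7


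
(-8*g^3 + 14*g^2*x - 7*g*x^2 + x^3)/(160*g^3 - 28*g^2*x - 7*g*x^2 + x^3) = (2*g^2 - 3*g*x + x^2)/(-40*g^2 - 3*g*x + x^2)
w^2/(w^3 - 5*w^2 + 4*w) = w/(w^2 - 5*w + 4)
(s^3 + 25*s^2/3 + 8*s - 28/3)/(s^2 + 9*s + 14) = s - 2/3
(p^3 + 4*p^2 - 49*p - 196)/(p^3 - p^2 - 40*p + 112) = (p^2 - 3*p - 28)/(p^2 - 8*p + 16)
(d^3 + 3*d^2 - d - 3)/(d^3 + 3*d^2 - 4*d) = (d^2 + 4*d + 3)/(d*(d + 4))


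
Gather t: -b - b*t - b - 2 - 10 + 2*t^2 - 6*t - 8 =-2*b + 2*t^2 + t*(-b - 6) - 20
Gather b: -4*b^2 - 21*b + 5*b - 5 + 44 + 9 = -4*b^2 - 16*b + 48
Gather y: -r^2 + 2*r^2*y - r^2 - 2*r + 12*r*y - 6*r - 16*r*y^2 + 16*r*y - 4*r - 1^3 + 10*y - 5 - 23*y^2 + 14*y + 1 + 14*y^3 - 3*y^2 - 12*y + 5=-2*r^2 - 12*r + 14*y^3 + y^2*(-16*r - 26) + y*(2*r^2 + 28*r + 12)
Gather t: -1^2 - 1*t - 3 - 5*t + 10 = 6 - 6*t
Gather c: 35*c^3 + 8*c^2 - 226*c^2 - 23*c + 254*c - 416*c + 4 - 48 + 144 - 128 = 35*c^3 - 218*c^2 - 185*c - 28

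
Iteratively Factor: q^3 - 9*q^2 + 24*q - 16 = (q - 4)*(q^2 - 5*q + 4) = (q - 4)*(q - 1)*(q - 4)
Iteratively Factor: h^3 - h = (h - 1)*(h^2 + h) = h*(h - 1)*(h + 1)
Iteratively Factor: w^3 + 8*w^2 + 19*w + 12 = (w + 1)*(w^2 + 7*w + 12) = (w + 1)*(w + 3)*(w + 4)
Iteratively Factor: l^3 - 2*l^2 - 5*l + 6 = (l + 2)*(l^2 - 4*l + 3) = (l - 3)*(l + 2)*(l - 1)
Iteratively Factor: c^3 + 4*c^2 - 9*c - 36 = (c + 4)*(c^2 - 9) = (c + 3)*(c + 4)*(c - 3)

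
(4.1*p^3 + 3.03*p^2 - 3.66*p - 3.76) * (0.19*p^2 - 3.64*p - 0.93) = 0.779*p^5 - 14.3483*p^4 - 15.5376*p^3 + 9.7901*p^2 + 17.0902*p + 3.4968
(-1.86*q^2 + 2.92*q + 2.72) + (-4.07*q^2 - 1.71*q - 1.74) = -5.93*q^2 + 1.21*q + 0.98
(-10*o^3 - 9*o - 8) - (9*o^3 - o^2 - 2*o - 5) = -19*o^3 + o^2 - 7*o - 3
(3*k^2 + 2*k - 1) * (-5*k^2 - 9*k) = -15*k^4 - 37*k^3 - 13*k^2 + 9*k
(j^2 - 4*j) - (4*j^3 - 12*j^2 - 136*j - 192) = -4*j^3 + 13*j^2 + 132*j + 192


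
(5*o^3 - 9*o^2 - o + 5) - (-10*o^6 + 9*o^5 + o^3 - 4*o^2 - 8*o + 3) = 10*o^6 - 9*o^5 + 4*o^3 - 5*o^2 + 7*o + 2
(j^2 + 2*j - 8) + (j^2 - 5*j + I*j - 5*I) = 2*j^2 - 3*j + I*j - 8 - 5*I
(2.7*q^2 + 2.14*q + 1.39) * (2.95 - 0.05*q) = -0.135*q^3 + 7.858*q^2 + 6.2435*q + 4.1005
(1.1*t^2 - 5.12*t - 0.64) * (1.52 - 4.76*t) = -5.236*t^3 + 26.0432*t^2 - 4.736*t - 0.9728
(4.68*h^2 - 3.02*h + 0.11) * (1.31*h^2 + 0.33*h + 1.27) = 6.1308*h^4 - 2.4118*h^3 + 5.0911*h^2 - 3.7991*h + 0.1397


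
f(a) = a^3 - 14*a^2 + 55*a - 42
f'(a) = 3*a^2 - 28*a + 55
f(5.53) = 3.13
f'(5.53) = -8.10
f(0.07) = -38.22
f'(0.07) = 53.05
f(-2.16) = -236.20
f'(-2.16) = 129.48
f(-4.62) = -693.53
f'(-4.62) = 248.39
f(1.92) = 19.07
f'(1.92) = 12.30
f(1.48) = 11.98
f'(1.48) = 20.13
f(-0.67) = -85.44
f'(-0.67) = 75.11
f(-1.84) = -196.83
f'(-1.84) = 116.68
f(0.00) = -42.00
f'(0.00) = 55.00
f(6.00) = 0.00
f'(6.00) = -5.00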